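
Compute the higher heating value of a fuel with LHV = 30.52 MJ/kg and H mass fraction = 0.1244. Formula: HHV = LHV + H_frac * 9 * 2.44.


HHV = LHV + H_frac * 9 * 2.44
= 30.52 + 0.1244 * 9 * 2.44
= 33.2518 MJ/kg

33.2518 MJ/kg


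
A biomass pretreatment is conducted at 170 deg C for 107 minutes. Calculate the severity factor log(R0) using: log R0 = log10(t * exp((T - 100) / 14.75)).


logR0 = log10(t * exp((T - 100) / 14.75))
= log10(107 * exp((170 - 100) / 14.75))
= 4.0904

4.0904


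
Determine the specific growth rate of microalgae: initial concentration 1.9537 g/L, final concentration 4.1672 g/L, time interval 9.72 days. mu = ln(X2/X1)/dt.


mu = ln(X2/X1) / dt
= ln(4.1672/1.9537) / 9.72
= 0.0779 per day

0.0779 per day


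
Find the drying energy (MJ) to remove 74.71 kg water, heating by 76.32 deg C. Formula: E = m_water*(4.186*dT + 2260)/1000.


E = m_water * (4.186 * dT + 2260) / 1000
= 74.71 * (4.186 * 76.32 + 2260) / 1000
= 192.7126 MJ

192.7126 MJ


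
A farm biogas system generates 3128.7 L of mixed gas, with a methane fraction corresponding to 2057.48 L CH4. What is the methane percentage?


CH4% = V_CH4 / V_total * 100
= 2057.48 / 3128.7 * 100
= 65.7615%

65.7615%


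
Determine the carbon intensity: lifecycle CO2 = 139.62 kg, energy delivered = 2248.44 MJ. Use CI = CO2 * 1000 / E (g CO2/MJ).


CI = CO2 * 1000 / E
= 139.62 * 1000 / 2248.44
= 62.0964 g CO2/MJ

62.0964 g CO2/MJ


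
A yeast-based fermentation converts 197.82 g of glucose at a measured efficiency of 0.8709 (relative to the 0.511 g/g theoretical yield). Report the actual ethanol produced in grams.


Actual ethanol: m = 0.511 * 197.82 * 0.8709
m = 88.0358 g

88.0358 g


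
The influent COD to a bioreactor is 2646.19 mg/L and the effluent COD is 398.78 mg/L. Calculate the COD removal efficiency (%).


eta = (COD_in - COD_out) / COD_in * 100
= (2646.19 - 398.78) / 2646.19 * 100
= 84.9300%

84.9300%


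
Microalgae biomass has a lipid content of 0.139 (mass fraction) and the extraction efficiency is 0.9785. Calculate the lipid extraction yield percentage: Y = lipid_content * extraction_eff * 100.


Y = lipid_content * extraction_eff * 100
= 0.139 * 0.9785 * 100
= 13.6012%

13.6012%


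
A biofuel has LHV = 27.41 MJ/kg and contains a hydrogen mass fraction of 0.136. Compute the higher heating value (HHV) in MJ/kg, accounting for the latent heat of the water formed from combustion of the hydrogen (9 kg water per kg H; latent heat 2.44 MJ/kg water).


HHV = LHV + H_frac * 9 * 2.44
= 27.41 + 0.136 * 9 * 2.44
= 30.3966 MJ/kg

30.3966 MJ/kg


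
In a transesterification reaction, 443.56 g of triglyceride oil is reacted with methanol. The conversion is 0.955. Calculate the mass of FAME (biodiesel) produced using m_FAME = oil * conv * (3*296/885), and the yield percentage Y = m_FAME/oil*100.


m_FAME = oil * conv * (3 * 296 / 885) = oil * conv * (888/885)
= 443.56 * 0.955 * 888 / 885
= 425.0357 g
Y = m_FAME / oil * 100 = conv * (888/885) * 100
= 0.955 * 888 / 885 * 100
= 95.82%

425.0357 g FAME; Y = 95.82%


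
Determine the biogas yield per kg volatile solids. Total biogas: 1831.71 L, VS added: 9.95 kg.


Y = V / VS
= 1831.71 / 9.95
= 184.0915 L/kg VS

184.0915 L/kg VS


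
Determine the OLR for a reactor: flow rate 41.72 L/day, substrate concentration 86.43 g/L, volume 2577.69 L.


OLR = Q * S / V
= 41.72 * 86.43 / 2577.69
= 1.3989 g/L/day

1.3989 g/L/day


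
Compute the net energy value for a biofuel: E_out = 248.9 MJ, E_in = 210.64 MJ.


NEV = E_out - E_in
= 248.9 - 210.64
= 38.2600 MJ

38.2600 MJ


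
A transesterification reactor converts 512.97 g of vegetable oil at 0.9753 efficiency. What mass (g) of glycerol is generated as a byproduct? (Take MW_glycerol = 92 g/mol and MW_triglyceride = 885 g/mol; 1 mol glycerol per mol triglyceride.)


glycerol = oil * conv * (92/885)
= 512.97 * 0.9753 * 92 / 885
= 52.0086 g

52.0086 g


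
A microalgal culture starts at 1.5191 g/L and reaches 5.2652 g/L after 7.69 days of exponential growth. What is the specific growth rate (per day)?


mu = ln(X2/X1) / dt
= ln(5.2652/1.5191) / 7.69
= 0.1616 per day

0.1616 per day


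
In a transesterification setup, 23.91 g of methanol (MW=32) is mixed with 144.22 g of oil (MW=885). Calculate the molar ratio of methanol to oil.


Molar ratio = n_MeOH / n_oil = (MeOH/32) / (oil/885) = (MeOH * 885) / (32 * oil)
= (23.91 * 885) / (32 * 144.22)
= 4.5851

4.5851


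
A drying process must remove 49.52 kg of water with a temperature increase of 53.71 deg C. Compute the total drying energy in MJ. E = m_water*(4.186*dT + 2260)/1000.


E = m_water * (4.186 * dT + 2260) / 1000
= 49.52 * (4.186 * 53.71 + 2260) / 1000
= 123.0488 MJ

123.0488 MJ


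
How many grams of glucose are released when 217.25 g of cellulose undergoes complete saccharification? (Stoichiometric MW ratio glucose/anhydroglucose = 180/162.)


glucose = cellulose * 180/162
= 217.25 * 180/162
= 241.3889 g

241.3889 g


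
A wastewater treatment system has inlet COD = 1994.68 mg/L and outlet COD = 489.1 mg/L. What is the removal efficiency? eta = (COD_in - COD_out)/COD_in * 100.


eta = (COD_in - COD_out) / COD_in * 100
= (1994.68 - 489.1) / 1994.68 * 100
= 75.4798%

75.4798%


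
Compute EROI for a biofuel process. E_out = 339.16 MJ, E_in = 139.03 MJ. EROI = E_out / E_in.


EROI = E_out / E_in
= 339.16 / 139.03
= 2.4395

2.4395


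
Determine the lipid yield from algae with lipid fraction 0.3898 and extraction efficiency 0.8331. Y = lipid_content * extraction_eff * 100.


Y = lipid_content * extraction_eff * 100
= 0.3898 * 0.8331 * 100
= 32.4742%

32.4742%


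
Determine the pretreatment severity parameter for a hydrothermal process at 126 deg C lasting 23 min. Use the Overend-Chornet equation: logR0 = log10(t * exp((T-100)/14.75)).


logR0 = log10(t * exp((T - 100) / 14.75))
= log10(23 * exp((126 - 100) / 14.75))
= 2.1273

2.1273


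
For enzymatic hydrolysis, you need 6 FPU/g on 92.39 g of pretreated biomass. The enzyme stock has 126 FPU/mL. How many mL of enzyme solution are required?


V = dosage * m_sub / activity
V = 6 * 92.39 / 126
V = 4.3995 mL

4.3995 mL


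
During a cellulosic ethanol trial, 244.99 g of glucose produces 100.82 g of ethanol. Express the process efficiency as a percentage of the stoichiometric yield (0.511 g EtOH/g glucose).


Fermentation efficiency = (actual / (0.511 * glucose)) * 100
= (100.82 / (0.511 * 244.99)) * 100
= 80.5337%

80.5337%


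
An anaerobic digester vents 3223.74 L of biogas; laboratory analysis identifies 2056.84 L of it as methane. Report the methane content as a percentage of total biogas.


CH4% = V_CH4 / V_total * 100
= 2056.84 / 3223.74 * 100
= 63.8029%

63.8029%


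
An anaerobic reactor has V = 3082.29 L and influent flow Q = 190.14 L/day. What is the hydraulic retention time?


HRT = V / Q
= 3082.29 / 190.14
= 16.2106 days

16.2106 days


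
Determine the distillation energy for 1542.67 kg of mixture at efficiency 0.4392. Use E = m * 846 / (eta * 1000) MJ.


E = m * 846 / (eta * 1000)
= 1542.67 * 846 / (0.4392 * 1000)
= 2971.5365 MJ

2971.5365 MJ


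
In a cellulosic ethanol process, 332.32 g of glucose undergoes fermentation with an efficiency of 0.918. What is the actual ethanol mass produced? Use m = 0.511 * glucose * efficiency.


Actual ethanol: m = 0.511 * 332.32 * 0.918
m = 155.8906 g

155.8906 g


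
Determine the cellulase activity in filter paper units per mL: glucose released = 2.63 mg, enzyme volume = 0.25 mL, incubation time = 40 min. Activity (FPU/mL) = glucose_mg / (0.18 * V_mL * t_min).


Activity = glucose_mg / (0.18 mg/umol * V_mL * t_min)
= 2.63 / (0.18 * 0.25 * 40)
= 1.4611 FPU/mL

1.4611 FPU/mL


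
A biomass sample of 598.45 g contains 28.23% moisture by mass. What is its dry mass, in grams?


Wd = Ww * (1 - MC/100)
= 598.45 * (1 - 28.23/100)
= 429.5076 g

429.5076 g


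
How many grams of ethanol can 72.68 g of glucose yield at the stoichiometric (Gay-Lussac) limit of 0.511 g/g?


Theoretical ethanol yield: m_EtOH = 0.511 * m_glucose
m_EtOH = 0.511 * 72.68 = 37.1395 g

37.1395 g


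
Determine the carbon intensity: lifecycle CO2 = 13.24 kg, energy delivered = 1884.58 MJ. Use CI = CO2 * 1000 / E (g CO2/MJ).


CI = CO2 * 1000 / E
= 13.24 * 1000 / 1884.58
= 7.0254 g CO2/MJ

7.0254 g CO2/MJ


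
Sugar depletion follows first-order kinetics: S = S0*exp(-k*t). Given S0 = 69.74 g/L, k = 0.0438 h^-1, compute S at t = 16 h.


S = S0 * exp(-k * t)
S = 69.74 * exp(-0.0438 * 16)
S = 34.6042 g/L

34.6042 g/L


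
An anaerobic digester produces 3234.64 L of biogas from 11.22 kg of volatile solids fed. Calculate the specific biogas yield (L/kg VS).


Y = V / VS
= 3234.64 / 11.22
= 288.2923 L/kg VS

288.2923 L/kg VS


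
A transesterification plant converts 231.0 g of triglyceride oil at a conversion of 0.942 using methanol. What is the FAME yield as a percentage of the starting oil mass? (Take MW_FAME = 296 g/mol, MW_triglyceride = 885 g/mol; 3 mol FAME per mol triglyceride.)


m_FAME = oil * conv * (3 * 296 / 885) = oil * conv * (888/885)
= 231.0 * 0.942 * 888 / 885
= 218.3396 g
Y = m_FAME / oil * 100 = conv * (888/885) * 100
= 0.942 * 888 / 885 * 100
= 94.52%

94.52%


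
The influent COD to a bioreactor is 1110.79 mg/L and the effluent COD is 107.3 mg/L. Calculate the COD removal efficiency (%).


eta = (COD_in - COD_out) / COD_in * 100
= (1110.79 - 107.3) / 1110.79 * 100
= 90.3402%

90.3402%


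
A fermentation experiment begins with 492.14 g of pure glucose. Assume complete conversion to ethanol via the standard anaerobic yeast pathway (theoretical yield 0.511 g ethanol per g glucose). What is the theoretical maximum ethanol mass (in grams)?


Theoretical ethanol yield: m_EtOH = 0.511 * m_glucose
m_EtOH = 0.511 * 492.14 = 251.4835 g

251.4835 g


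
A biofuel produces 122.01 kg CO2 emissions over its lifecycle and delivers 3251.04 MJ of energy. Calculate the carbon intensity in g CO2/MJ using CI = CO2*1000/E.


CI = CO2 * 1000 / E
= 122.01 * 1000 / 3251.04
= 37.5295 g CO2/MJ

37.5295 g CO2/MJ


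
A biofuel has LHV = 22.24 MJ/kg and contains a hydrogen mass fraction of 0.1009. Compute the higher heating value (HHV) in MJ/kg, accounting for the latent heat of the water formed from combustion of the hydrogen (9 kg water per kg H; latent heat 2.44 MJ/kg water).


HHV = LHV + H_frac * 9 * 2.44
= 22.24 + 0.1009 * 9 * 2.44
= 24.4558 MJ/kg

24.4558 MJ/kg


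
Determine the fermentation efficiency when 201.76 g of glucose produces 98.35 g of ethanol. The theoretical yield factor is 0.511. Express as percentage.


Fermentation efficiency = (actual / (0.511 * glucose)) * 100
= (98.35 / (0.511 * 201.76)) * 100
= 95.3934%

95.3934%


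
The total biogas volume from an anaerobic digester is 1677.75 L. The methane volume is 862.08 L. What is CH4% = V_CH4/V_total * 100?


CH4% = V_CH4 / V_total * 100
= 862.08 / 1677.75 * 100
= 51.3831%

51.3831%


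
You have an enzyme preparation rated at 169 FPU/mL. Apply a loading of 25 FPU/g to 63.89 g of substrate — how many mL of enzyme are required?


V = dosage * m_sub / activity
V = 25 * 63.89 / 169
V = 9.4512 mL

9.4512 mL


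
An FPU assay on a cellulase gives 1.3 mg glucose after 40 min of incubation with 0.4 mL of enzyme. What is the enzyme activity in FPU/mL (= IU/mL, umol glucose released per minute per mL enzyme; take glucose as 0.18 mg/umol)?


Activity = glucose_mg / (0.18 mg/umol * V_mL * t_min)
= 1.3 / (0.18 * 0.4 * 40)
= 0.4514 FPU/mL

0.4514 FPU/mL


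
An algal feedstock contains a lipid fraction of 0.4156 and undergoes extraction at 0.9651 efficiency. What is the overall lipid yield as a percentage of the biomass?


Y = lipid_content * extraction_eff * 100
= 0.4156 * 0.9651 * 100
= 40.1096%

40.1096%


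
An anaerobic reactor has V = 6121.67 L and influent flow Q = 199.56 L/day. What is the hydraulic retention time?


HRT = V / Q
= 6121.67 / 199.56
= 30.6758 days

30.6758 days


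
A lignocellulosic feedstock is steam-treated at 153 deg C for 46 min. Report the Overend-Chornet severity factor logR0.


logR0 = log10(t * exp((T - 100) / 14.75))
= log10(46 * exp((153 - 100) / 14.75))
= 3.2233

3.2233


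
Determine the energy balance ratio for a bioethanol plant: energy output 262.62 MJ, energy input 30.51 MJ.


EROI = E_out / E_in
= 262.62 / 30.51
= 8.6077

8.6077


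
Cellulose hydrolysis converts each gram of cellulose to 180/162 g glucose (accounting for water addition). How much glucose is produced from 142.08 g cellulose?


glucose = cellulose * 180/162
= 142.08 * 180/162
= 157.8667 g

157.8667 g


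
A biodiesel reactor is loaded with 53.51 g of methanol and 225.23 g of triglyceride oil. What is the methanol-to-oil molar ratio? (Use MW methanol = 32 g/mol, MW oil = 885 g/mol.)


Molar ratio = n_MeOH / n_oil = (MeOH/32) / (oil/885) = (MeOH * 885) / (32 * oil)
= (53.51 * 885) / (32 * 225.23)
= 6.5706

6.5706


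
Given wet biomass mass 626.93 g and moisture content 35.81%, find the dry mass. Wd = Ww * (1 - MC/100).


Wd = Ww * (1 - MC/100)
= 626.93 * (1 - 35.81/100)
= 402.4264 g

402.4264 g


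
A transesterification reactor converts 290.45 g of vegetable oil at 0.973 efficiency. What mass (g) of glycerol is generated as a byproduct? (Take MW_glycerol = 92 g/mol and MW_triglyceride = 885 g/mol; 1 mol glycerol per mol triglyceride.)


glycerol = oil * conv * (92/885)
= 290.45 * 0.973 * 92 / 885
= 29.3784 g

29.3784 g


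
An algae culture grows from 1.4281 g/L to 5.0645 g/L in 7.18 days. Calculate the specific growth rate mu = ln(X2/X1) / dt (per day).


mu = ln(X2/X1) / dt
= ln(5.0645/1.4281) / 7.18
= 0.1763 per day

0.1763 per day


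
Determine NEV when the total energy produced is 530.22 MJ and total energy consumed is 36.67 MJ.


NEV = E_out - E_in
= 530.22 - 36.67
= 493.5500 MJ

493.5500 MJ


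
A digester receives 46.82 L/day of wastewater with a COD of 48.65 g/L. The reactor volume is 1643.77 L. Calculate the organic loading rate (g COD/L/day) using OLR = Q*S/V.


OLR = Q * S / V
= 46.82 * 48.65 / 1643.77
= 1.3857 g/L/day

1.3857 g/L/day


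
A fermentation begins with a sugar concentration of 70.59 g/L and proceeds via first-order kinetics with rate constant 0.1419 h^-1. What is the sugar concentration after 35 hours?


S = S0 * exp(-k * t)
S = 70.59 * exp(-0.1419 * 35)
S = 0.4918 g/L

0.4918 g/L


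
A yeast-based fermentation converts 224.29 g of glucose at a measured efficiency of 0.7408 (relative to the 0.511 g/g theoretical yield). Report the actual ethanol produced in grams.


Actual ethanol: m = 0.511 * 224.29 * 0.7408
m = 84.9047 g

84.9047 g


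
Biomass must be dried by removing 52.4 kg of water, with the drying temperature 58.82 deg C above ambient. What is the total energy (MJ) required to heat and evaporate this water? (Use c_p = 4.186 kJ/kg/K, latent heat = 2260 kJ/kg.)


E = m_water * (4.186 * dT + 2260) / 1000
= 52.4 * (4.186 * 58.82 + 2260) / 1000
= 131.3260 MJ

131.3260 MJ


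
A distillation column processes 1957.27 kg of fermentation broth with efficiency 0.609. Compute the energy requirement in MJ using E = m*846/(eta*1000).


E = m * 846 / (eta * 1000)
= 1957.27 * 846 / (0.609 * 1000)
= 2718.9662 MJ

2718.9662 MJ


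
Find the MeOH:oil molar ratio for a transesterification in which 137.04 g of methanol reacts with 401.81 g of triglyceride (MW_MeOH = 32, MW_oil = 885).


Molar ratio = n_MeOH / n_oil = (MeOH/32) / (oil/885) = (MeOH * 885) / (32 * oil)
= (137.04 * 885) / (32 * 401.81)
= 9.4323

9.4323


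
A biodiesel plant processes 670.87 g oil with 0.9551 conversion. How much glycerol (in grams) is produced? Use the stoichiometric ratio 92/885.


glycerol = oil * conv * (92/885)
= 670.87 * 0.9551 * 92 / 885
= 66.6088 g

66.6088 g


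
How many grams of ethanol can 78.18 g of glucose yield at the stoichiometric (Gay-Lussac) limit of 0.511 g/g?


Theoretical ethanol yield: m_EtOH = 0.511 * m_glucose
m_EtOH = 0.511 * 78.18 = 39.9500 g

39.9500 g


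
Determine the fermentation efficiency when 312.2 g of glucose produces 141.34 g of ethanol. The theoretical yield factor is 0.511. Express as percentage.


Fermentation efficiency = (actual / (0.511 * glucose)) * 100
= (141.34 / (0.511 * 312.2)) * 100
= 88.5954%

88.5954%


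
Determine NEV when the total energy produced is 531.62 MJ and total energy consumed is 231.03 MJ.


NEV = E_out - E_in
= 531.62 - 231.03
= 300.5900 MJ

300.5900 MJ


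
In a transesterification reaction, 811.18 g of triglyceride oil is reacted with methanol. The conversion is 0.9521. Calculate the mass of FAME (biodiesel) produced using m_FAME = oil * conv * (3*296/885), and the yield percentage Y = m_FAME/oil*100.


m_FAME = oil * conv * (3 * 296 / 885) = oil * conv * (888/885)
= 811.18 * 0.9521 * 888 / 885
= 774.9425 g
Y = m_FAME / oil * 100 = conv * (888/885) * 100
= 0.9521 * 888 / 885 * 100
= 95.53%

774.9425 g FAME; Y = 95.53%


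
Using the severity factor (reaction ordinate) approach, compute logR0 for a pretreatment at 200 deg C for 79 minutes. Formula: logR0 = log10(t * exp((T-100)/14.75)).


logR0 = log10(t * exp((T - 100) / 14.75))
= log10(79 * exp((200 - 100) / 14.75))
= 4.8420

4.8420


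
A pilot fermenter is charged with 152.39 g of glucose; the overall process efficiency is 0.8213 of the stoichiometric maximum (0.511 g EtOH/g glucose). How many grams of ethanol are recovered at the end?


Actual ethanol: m = 0.511 * 152.39 * 0.8213
m = 63.9557 g

63.9557 g


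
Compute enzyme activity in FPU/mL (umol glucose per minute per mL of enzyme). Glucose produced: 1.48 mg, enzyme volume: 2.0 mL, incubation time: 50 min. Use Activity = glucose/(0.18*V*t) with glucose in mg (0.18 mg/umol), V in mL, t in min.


Activity = glucose_mg / (0.18 mg/umol * V_mL * t_min)
= 1.48 / (0.18 * 2.0 * 50)
= 0.0822 FPU/mL

0.0822 FPU/mL


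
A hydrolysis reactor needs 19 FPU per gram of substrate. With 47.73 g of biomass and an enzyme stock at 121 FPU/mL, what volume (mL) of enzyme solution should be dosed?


V = dosage * m_sub / activity
V = 19 * 47.73 / 121
V = 7.4948 mL

7.4948 mL


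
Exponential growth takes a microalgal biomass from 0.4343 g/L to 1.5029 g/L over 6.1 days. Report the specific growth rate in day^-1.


mu = ln(X2/X1) / dt
= ln(1.5029/0.4343) / 6.1
= 0.2035 per day

0.2035 per day


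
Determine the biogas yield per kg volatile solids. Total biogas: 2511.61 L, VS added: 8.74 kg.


Y = V / VS
= 2511.61 / 8.74
= 287.3696 L/kg VS

287.3696 L/kg VS


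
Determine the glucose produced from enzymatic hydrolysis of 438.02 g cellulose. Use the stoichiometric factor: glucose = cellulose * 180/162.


glucose = cellulose * 180/162
= 438.02 * 180/162
= 486.6889 g

486.6889 g


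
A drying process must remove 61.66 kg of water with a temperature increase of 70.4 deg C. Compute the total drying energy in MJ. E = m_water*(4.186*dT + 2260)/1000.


E = m_water * (4.186 * dT + 2260) / 1000
= 61.66 * (4.186 * 70.4 + 2260) / 1000
= 157.5225 MJ

157.5225 MJ


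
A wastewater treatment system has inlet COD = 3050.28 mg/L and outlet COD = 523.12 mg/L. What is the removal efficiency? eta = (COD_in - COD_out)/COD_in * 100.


eta = (COD_in - COD_out) / COD_in * 100
= (3050.28 - 523.12) / 3050.28 * 100
= 82.8501%

82.8501%


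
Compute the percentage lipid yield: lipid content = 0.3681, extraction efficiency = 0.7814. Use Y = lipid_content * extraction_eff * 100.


Y = lipid_content * extraction_eff * 100
= 0.3681 * 0.7814 * 100
= 28.7633%

28.7633%


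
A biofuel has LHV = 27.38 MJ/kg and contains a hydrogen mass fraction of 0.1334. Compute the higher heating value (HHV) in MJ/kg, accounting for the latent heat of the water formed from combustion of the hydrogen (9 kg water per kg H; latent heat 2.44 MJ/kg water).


HHV = LHV + H_frac * 9 * 2.44
= 27.38 + 0.1334 * 9 * 2.44
= 30.3095 MJ/kg

30.3095 MJ/kg


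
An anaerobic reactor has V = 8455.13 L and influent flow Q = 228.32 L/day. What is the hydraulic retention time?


HRT = V / Q
= 8455.13 / 228.32
= 37.0319 days

37.0319 days


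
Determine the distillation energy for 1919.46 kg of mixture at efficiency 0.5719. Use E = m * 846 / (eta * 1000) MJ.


E = m * 846 / (eta * 1000)
= 1919.46 * 846 / (0.5719 * 1000)
= 2839.4180 MJ

2839.4180 MJ


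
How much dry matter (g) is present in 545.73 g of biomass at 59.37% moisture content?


Wd = Ww * (1 - MC/100)
= 545.73 * (1 - 59.37/100)
= 221.7301 g

221.7301 g


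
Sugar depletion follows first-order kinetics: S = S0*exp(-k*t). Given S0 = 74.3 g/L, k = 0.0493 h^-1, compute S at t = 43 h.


S = S0 * exp(-k * t)
S = 74.3 * exp(-0.0493 * 43)
S = 8.9192 g/L

8.9192 g/L


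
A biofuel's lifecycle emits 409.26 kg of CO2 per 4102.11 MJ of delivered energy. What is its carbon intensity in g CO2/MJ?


CI = CO2 * 1000 / E
= 409.26 * 1000 / 4102.11
= 99.7682 g CO2/MJ

99.7682 g CO2/MJ


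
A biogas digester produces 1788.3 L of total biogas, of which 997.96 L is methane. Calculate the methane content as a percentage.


CH4% = V_CH4 / V_total * 100
= 997.96 / 1788.3 * 100
= 55.8050%

55.8050%


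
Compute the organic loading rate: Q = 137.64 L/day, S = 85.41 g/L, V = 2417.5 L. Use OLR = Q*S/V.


OLR = Q * S / V
= 137.64 * 85.41 / 2417.5
= 4.8628 g/L/day

4.8628 g/L/day


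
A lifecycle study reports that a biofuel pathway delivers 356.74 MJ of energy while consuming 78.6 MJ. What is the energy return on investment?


EROI = E_out / E_in
= 356.74 / 78.6
= 4.5387

4.5387


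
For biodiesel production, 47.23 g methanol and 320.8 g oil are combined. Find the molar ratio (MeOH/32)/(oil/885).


Molar ratio = n_MeOH / n_oil = (MeOH/32) / (oil/885) = (MeOH * 885) / (32 * oil)
= (47.23 * 885) / (32 * 320.8)
= 4.0717

4.0717


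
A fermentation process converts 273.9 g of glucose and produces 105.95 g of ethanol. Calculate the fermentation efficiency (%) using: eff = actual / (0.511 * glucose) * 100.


Fermentation efficiency = (actual / (0.511 * glucose)) * 100
= (105.95 / (0.511 * 273.9)) * 100
= 75.6986%

75.6986%


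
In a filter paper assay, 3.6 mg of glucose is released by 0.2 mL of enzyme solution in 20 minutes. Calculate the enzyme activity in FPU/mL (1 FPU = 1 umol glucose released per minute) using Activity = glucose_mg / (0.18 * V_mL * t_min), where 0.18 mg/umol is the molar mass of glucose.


Activity = glucose_mg / (0.18 mg/umol * V_mL * t_min)
= 3.6 / (0.18 * 0.2 * 20)
= 5.0000 FPU/mL

5.0000 FPU/mL


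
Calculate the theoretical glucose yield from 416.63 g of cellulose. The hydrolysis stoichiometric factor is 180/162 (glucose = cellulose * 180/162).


glucose = cellulose * 180/162
= 416.63 * 180/162
= 462.9222 g

462.9222 g


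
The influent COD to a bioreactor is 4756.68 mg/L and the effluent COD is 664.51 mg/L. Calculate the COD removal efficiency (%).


eta = (COD_in - COD_out) / COD_in * 100
= (4756.68 - 664.51) / 4756.68 * 100
= 86.0300%

86.0300%


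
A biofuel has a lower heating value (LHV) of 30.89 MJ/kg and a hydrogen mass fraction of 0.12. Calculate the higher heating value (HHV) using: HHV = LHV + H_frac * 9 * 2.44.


HHV = LHV + H_frac * 9 * 2.44
= 30.89 + 0.12 * 9 * 2.44
= 33.5252 MJ/kg

33.5252 MJ/kg


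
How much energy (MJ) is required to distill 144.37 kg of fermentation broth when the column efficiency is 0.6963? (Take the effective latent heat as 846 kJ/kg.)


E = m * 846 / (eta * 1000)
= 144.37 * 846 / (0.6963 * 1000)
= 175.4086 MJ

175.4086 MJ


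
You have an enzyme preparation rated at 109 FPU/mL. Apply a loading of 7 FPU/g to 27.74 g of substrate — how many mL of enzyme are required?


V = dosage * m_sub / activity
V = 7 * 27.74 / 109
V = 1.7815 mL

1.7815 mL


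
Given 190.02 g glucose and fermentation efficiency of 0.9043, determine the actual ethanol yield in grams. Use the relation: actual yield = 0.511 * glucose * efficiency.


Actual ethanol: m = 0.511 * 190.02 * 0.9043
m = 87.8077 g

87.8077 g


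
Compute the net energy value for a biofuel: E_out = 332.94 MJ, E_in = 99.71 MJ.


NEV = E_out - E_in
= 332.94 - 99.71
= 233.2300 MJ

233.2300 MJ


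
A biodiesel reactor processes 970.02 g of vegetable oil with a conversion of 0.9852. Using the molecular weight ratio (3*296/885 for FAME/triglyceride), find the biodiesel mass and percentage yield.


m_FAME = oil * conv * (3 * 296 / 885) = oil * conv * (888/885)
= 970.02 * 0.9852 * 888 / 885
= 958.9032 g
Y = m_FAME / oil * 100 = conv * (888/885) * 100
= 0.9852 * 888 / 885 * 100
= 98.85%

958.9032 g FAME; Y = 98.85%


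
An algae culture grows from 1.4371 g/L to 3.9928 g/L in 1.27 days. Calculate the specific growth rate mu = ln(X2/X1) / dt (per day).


mu = ln(X2/X1) / dt
= ln(3.9928/1.4371) / 1.27
= 0.8046 per day

0.8046 per day


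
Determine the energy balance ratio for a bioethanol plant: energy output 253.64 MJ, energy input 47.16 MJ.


EROI = E_out / E_in
= 253.64 / 47.16
= 5.3783

5.3783


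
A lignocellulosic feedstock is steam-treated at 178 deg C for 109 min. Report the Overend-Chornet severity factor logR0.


logR0 = log10(t * exp((T - 100) / 14.75))
= log10(109 * exp((178 - 100) / 14.75))
= 4.3340

4.3340


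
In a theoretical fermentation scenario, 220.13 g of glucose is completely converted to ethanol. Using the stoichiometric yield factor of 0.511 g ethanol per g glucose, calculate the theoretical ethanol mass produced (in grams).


Theoretical ethanol yield: m_EtOH = 0.511 * m_glucose
m_EtOH = 0.511 * 220.13 = 112.4864 g

112.4864 g


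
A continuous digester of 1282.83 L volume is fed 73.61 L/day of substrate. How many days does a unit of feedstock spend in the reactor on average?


HRT = V / Q
= 1282.83 / 73.61
= 17.4274 days

17.4274 days


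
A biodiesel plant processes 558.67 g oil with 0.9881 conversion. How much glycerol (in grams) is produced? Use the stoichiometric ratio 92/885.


glycerol = oil * conv * (92/885)
= 558.67 * 0.9881 * 92 / 885
= 57.3853 g

57.3853 g


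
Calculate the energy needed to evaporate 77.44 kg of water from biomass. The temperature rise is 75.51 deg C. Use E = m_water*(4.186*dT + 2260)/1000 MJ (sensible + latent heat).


E = m_water * (4.186 * dT + 2260) / 1000
= 77.44 * (4.186 * 75.51 + 2260) / 1000
= 199.4920 MJ

199.4920 MJ


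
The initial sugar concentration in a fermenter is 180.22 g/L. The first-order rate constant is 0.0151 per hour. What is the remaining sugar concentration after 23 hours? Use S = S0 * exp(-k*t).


S = S0 * exp(-k * t)
S = 180.22 * exp(-0.0151 * 23)
S = 127.3422 g/L

127.3422 g/L


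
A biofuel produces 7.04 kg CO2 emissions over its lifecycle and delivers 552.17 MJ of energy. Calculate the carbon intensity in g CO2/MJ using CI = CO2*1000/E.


CI = CO2 * 1000 / E
= 7.04 * 1000 / 552.17
= 12.7497 g CO2/MJ

12.7497 g CO2/MJ


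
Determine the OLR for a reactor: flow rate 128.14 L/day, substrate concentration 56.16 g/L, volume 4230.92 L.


OLR = Q * S / V
= 128.14 * 56.16 / 4230.92
= 1.7009 g/L/day

1.7009 g/L/day


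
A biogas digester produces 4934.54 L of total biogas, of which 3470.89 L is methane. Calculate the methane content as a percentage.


CH4% = V_CH4 / V_total * 100
= 3470.89 / 4934.54 * 100
= 70.3387%

70.3387%


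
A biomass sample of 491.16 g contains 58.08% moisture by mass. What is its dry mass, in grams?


Wd = Ww * (1 - MC/100)
= 491.16 * (1 - 58.08/100)
= 205.8943 g

205.8943 g


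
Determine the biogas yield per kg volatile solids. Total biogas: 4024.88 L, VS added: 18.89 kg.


Y = V / VS
= 4024.88 / 18.89
= 213.0693 L/kg VS

213.0693 L/kg VS


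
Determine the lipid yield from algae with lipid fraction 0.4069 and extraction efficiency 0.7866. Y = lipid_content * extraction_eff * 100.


Y = lipid_content * extraction_eff * 100
= 0.4069 * 0.7866 * 100
= 32.0068%

32.0068%


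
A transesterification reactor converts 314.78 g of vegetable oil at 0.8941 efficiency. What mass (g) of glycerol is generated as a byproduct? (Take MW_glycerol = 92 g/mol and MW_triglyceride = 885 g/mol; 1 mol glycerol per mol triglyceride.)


glycerol = oil * conv * (92/885)
= 314.78 * 0.8941 * 92 / 885
= 29.2575 g

29.2575 g


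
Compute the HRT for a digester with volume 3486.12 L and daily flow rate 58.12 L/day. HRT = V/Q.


HRT = V / Q
= 3486.12 / 58.12
= 59.9814 days

59.9814 days


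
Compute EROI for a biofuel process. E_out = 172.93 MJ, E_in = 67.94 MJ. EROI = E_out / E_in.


EROI = E_out / E_in
= 172.93 / 67.94
= 2.5453

2.5453


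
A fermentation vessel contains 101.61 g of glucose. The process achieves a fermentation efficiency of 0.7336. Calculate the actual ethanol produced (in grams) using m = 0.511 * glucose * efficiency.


Actual ethanol: m = 0.511 * 101.61 * 0.7336
m = 38.0905 g

38.0905 g


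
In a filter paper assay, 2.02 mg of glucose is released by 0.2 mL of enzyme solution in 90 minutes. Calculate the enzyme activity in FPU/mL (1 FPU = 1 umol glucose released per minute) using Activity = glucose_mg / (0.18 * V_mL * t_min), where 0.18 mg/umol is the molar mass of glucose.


Activity = glucose_mg / (0.18 mg/umol * V_mL * t_min)
= 2.02 / (0.18 * 0.2 * 90)
= 0.6235 FPU/mL

0.6235 FPU/mL


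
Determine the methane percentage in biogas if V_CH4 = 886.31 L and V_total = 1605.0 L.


CH4% = V_CH4 / V_total * 100
= 886.31 / 1605.0 * 100
= 55.2218%

55.2218%


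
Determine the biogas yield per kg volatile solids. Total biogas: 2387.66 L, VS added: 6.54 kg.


Y = V / VS
= 2387.66 / 6.54
= 365.0856 L/kg VS

365.0856 L/kg VS


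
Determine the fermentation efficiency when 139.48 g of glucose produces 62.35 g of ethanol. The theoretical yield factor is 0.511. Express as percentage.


Fermentation efficiency = (actual / (0.511 * glucose)) * 100
= (62.35 / (0.511 * 139.48)) * 100
= 87.4790%

87.4790%


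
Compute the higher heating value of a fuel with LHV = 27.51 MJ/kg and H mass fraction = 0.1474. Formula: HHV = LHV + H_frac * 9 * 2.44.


HHV = LHV + H_frac * 9 * 2.44
= 27.51 + 0.1474 * 9 * 2.44
= 30.7469 MJ/kg

30.7469 MJ/kg


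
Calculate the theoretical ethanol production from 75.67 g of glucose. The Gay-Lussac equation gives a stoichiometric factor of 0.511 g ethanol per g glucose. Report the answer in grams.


Theoretical ethanol yield: m_EtOH = 0.511 * m_glucose
m_EtOH = 0.511 * 75.67 = 38.6674 g

38.6674 g


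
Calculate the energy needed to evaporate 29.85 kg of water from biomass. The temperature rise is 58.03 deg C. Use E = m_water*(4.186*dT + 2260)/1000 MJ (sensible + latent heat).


E = m_water * (4.186 * dT + 2260) / 1000
= 29.85 * (4.186 * 58.03 + 2260) / 1000
= 74.7120 MJ

74.7120 MJ


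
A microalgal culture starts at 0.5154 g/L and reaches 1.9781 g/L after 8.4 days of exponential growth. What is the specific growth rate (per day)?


mu = ln(X2/X1) / dt
= ln(1.9781/0.5154) / 8.4
= 0.1601 per day

0.1601 per day


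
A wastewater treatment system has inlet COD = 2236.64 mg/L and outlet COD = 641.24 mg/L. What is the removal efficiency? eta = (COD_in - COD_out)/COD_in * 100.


eta = (COD_in - COD_out) / COD_in * 100
= (2236.64 - 641.24) / 2236.64 * 100
= 71.3302%

71.3302%


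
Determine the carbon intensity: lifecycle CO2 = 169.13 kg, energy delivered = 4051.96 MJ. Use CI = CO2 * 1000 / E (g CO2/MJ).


CI = CO2 * 1000 / E
= 169.13 * 1000 / 4051.96
= 41.7403 g CO2/MJ

41.7403 g CO2/MJ


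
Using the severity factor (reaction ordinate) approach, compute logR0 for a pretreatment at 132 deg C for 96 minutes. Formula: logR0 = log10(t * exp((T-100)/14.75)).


logR0 = log10(t * exp((T - 100) / 14.75))
= log10(96 * exp((132 - 100) / 14.75))
= 2.9245

2.9245


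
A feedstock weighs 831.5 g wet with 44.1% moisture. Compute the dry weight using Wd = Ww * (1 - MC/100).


Wd = Ww * (1 - MC/100)
= 831.5 * (1 - 44.1/100)
= 464.8085 g

464.8085 g


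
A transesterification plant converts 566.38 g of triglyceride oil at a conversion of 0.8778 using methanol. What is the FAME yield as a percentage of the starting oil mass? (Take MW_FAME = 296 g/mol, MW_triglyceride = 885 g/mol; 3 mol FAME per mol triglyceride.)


m_FAME = oil * conv * (3 * 296 / 885) = oil * conv * (888/885)
= 566.38 * 0.8778 * 888 / 885
= 498.8537 g
Y = m_FAME / oil * 100 = conv * (888/885) * 100
= 0.8778 * 888 / 885 * 100
= 88.08%

88.08%


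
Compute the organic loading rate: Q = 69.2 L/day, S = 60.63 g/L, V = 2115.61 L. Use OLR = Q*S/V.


OLR = Q * S / V
= 69.2 * 60.63 / 2115.61
= 1.9832 g/L/day

1.9832 g/L/day


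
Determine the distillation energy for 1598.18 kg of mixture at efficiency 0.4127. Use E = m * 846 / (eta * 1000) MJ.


E = m * 846 / (eta * 1000)
= 1598.18 * 846 / (0.4127 * 1000)
= 3276.1335 MJ

3276.1335 MJ


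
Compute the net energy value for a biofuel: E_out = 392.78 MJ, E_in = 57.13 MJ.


NEV = E_out - E_in
= 392.78 - 57.13
= 335.6500 MJ

335.6500 MJ


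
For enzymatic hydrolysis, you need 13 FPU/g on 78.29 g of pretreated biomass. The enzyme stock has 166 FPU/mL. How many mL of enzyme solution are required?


V = dosage * m_sub / activity
V = 13 * 78.29 / 166
V = 6.1311 mL

6.1311 mL


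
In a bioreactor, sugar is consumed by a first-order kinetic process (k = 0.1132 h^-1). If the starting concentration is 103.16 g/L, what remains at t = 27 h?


S = S0 * exp(-k * t)
S = 103.16 * exp(-0.1132 * 27)
S = 4.8544 g/L

4.8544 g/L


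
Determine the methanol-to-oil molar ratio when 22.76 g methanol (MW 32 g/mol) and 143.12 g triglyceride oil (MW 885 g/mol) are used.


Molar ratio = n_MeOH / n_oil = (MeOH/32) / (oil/885) = (MeOH * 885) / (32 * oil)
= (22.76 * 885) / (32 * 143.12)
= 4.3981

4.3981


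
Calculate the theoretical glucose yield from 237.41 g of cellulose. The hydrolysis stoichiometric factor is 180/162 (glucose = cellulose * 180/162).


glucose = cellulose * 180/162
= 237.41 * 180/162
= 263.7889 g

263.7889 g


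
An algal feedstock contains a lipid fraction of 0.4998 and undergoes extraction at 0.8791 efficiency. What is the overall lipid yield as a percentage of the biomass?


Y = lipid_content * extraction_eff * 100
= 0.4998 * 0.8791 * 100
= 43.9374%

43.9374%


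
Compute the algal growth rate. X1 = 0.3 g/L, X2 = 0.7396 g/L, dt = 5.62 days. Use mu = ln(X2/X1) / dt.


mu = ln(X2/X1) / dt
= ln(0.7396/0.3) / 5.62
= 0.1606 per day

0.1606 per day


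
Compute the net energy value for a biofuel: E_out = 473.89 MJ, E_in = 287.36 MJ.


NEV = E_out - E_in
= 473.89 - 287.36
= 186.5300 MJ

186.5300 MJ


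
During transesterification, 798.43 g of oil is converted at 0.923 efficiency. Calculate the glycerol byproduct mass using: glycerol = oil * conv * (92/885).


glycerol = oil * conv * (92/885)
= 798.43 * 0.923 * 92 / 885
= 76.6096 g

76.6096 g


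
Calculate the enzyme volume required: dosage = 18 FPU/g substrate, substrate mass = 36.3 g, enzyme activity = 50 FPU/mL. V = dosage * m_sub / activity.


V = dosage * m_sub / activity
V = 18 * 36.3 / 50
V = 13.0680 mL

13.0680 mL


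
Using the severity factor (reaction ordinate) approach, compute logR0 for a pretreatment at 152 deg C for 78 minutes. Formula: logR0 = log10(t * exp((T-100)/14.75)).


logR0 = log10(t * exp((T - 100) / 14.75))
= log10(78 * exp((152 - 100) / 14.75))
= 3.4232

3.4232


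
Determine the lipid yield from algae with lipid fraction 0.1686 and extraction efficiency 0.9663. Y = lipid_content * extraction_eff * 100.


Y = lipid_content * extraction_eff * 100
= 0.1686 * 0.9663 * 100
= 16.2918%

16.2918%


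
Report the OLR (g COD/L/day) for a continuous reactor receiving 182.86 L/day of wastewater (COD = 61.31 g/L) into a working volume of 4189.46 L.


OLR = Q * S / V
= 182.86 * 61.31 / 4189.46
= 2.6760 g/L/day

2.6760 g/L/day


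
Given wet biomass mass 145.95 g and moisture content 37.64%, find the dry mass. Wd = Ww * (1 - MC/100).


Wd = Ww * (1 - MC/100)
= 145.95 * (1 - 37.64/100)
= 91.0144 g

91.0144 g


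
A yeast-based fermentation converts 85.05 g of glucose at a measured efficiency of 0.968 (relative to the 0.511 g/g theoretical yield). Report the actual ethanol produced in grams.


Actual ethanol: m = 0.511 * 85.05 * 0.968
m = 42.0698 g

42.0698 g


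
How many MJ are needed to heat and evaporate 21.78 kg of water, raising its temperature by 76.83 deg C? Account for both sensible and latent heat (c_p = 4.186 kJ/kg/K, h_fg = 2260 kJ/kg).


E = m_water * (4.186 * dT + 2260) / 1000
= 21.78 * (4.186 * 76.83 + 2260) / 1000
= 56.2275 MJ

56.2275 MJ


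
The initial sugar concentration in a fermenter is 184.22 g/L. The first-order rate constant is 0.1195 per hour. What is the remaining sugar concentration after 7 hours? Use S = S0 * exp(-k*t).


S = S0 * exp(-k * t)
S = 184.22 * exp(-0.1195 * 7)
S = 79.8086 g/L

79.8086 g/L


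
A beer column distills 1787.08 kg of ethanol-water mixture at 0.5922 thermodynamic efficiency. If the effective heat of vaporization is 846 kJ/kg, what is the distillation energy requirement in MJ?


E = m * 846 / (eta * 1000)
= 1787.08 * 846 / (0.5922 * 1000)
= 2552.9714 MJ

2552.9714 MJ


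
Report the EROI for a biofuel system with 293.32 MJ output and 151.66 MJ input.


EROI = E_out / E_in
= 293.32 / 151.66
= 1.9341

1.9341


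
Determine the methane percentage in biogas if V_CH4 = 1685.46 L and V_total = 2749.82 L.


CH4% = V_CH4 / V_total * 100
= 1685.46 / 2749.82 * 100
= 61.2935%

61.2935%


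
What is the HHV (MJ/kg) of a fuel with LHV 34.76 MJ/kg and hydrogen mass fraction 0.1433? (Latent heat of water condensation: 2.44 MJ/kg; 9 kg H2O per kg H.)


HHV = LHV + H_frac * 9 * 2.44
= 34.76 + 0.1433 * 9 * 2.44
= 37.9069 MJ/kg

37.9069 MJ/kg


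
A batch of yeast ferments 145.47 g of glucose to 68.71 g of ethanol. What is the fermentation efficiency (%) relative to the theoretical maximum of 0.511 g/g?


Fermentation efficiency = (actual / (0.511 * glucose)) * 100
= (68.71 / (0.511 * 145.47)) * 100
= 92.4327%

92.4327%


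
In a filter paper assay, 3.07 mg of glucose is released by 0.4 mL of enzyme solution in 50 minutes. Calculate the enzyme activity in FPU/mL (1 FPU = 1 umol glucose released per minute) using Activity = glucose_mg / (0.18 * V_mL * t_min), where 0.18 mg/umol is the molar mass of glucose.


Activity = glucose_mg / (0.18 mg/umol * V_mL * t_min)
= 3.07 / (0.18 * 0.4 * 50)
= 0.8528 FPU/mL

0.8528 FPU/mL


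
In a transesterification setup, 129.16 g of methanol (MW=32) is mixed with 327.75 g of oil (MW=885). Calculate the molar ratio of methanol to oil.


Molar ratio = n_MeOH / n_oil = (MeOH/32) / (oil/885) = (MeOH * 885) / (32 * oil)
= (129.16 * 885) / (32 * 327.75)
= 10.8988

10.8988


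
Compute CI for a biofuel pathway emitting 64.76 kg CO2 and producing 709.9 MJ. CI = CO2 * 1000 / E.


CI = CO2 * 1000 / E
= 64.76 * 1000 / 709.9
= 91.2241 g CO2/MJ

91.2241 g CO2/MJ


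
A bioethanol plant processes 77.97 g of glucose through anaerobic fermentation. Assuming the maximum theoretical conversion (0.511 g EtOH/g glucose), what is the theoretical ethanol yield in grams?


Theoretical ethanol yield: m_EtOH = 0.511 * m_glucose
m_EtOH = 0.511 * 77.97 = 39.8427 g

39.8427 g


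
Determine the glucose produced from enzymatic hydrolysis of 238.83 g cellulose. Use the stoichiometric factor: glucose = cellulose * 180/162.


glucose = cellulose * 180/162
= 238.83 * 180/162
= 265.3667 g

265.3667 g


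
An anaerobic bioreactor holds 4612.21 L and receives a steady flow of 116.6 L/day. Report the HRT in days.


HRT = V / Q
= 4612.21 / 116.6
= 39.5558 days

39.5558 days


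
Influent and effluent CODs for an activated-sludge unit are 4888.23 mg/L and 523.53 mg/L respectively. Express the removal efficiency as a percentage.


eta = (COD_in - COD_out) / COD_in * 100
= (4888.23 - 523.53) / 4888.23 * 100
= 89.2900%

89.2900%
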